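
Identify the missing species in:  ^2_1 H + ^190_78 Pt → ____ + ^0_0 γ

Conserve mass number: 2 + 190 = A + 0, so A = 192.
Conserve atomic number: 1 + 78 = Z + 0, so Z = 79.
Z = 79 is gold, so the species is ^192_79 Au.

Au-192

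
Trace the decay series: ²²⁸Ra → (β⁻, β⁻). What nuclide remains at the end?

Start: (A, Z) = (228, 88).
After β⁻: (228, 89).
After β⁻: (228, 90).
Z = 90 is thorium.

Th-228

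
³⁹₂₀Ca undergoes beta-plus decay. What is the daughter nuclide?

K-39

Beta-plus decay: mass number changes by +0, atomic number by -1.
A: 39 = 39; Z: 20 − 1 = 19.
Z = 19 is potassium, so the daughter is ³⁹₁₉K.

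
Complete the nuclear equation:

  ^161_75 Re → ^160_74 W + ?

proton

Conserve mass number: 161 = 160 + A, so A = 1.
Conserve atomic number: 75 = 74 + Z, so Z = 1.
A = 1 and Z = 1 is ^1_1 H — a proton.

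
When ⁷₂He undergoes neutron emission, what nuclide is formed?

Neutron emission: mass number changes by -1, atomic number by +0.
A: 7 − 1 = 6; Z: 2 = 2.
Z = 2 is helium, so the daughter is ⁶₂He.

He-6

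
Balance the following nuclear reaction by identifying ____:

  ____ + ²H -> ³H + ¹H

Conserve mass number: A + 2 = 3 + 1, so A = 2.
Conserve atomic number: Z + 1 = 1 + 1, so Z = 1.
A = 2 and Z = 1 is ²H — a deuteron.

deuteron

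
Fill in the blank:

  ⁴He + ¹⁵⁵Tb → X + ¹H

Conserve mass number: 4 + 155 = A + 1, so A = 158.
Conserve atomic number: 2 + 65 = Z + 1, so Z = 66.
Z = 66 is dysprosium, so the species is ¹⁵⁸Dy.

Dy-158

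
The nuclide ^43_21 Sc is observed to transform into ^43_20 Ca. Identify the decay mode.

beta-plus decay or electron capture

ΔA = 43 − 43 = 0; ΔZ = 20 − 21 = -1.
A is unchanged and Z drops by 1 — a proton has become a neutron (β⁺ emission or electron capture).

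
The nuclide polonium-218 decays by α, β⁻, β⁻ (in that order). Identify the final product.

Po-214

Start: (A, Z) = (218, 84).
After α: (214, 82).
After β⁻: (214, 83).
After β⁻: (214, 84).
Z = 84 is polonium.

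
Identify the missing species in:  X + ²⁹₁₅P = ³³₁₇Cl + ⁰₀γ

alpha particle

Conserve mass number: A + 29 = 33 + 0, so A = 4.
Conserve atomic number: Z + 15 = 17 + 0, so Z = 2.
A = 4 and Z = 2 is ⁴₂He — an alpha particle.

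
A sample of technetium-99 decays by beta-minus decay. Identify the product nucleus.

Beta-minus decay: mass number changes by +0, atomic number by +1.
A: 99 = 99; Z: 43 + 1 = 44.
Z = 44 is ruthenium, so the daughter is ruthenium-99.

Ru-99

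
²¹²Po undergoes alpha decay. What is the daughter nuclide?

Alpha decay: mass number changes by -4, atomic number by -2.
A: 212 − 4 = 208; Z: 84 − 2 = 82.
Z = 82 is lead, so the daughter is ²⁰⁸Pb.

Pb-208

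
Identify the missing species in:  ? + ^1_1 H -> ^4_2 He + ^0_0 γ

Conserve mass number: A + 1 = 4 + 0, so A = 3.
Conserve atomic number: Z + 1 = 2 + 0, so Z = 1.
A = 3 and Z = 1 is ^3_1 H — a triton.

triton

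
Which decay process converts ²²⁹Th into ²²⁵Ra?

ΔA = 225 − 229 = -4; ΔZ = 88 − 90 = -2.
A drops by 4 and Z drops by 2 — the signature of alpha emission.

alpha decay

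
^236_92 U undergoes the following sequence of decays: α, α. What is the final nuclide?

Ra-228

Start: (A, Z) = (236, 92).
After α: (232, 90).
After α: (228, 88).
Z = 88 is radium.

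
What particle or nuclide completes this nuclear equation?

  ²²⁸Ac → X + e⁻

Conserve mass number: 228 = A + 0, so A = 228.
Conserve atomic number: 89 = Z − 1, so Z = 90.
Z = 90 is thorium, so the species is ²²⁸Th.

Th-228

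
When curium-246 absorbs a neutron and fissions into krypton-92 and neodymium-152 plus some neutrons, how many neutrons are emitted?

Conserve mass number: 247 = 92 + 152 + k, so k = 247 − 244 = 3.
Check atomic number: 96 = 36 + 60 + 0 = 96. ✓

3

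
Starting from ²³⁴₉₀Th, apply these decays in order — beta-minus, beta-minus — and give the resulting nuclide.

Start: (A, Z) = (234, 90).
After β⁻: (234, 91).
After β⁻: (234, 92).
Z = 92 is uranium.

U-234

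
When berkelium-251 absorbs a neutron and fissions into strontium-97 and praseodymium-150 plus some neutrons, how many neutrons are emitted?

5

Conserve mass number: 252 = 97 + 150 + k, so k = 252 − 247 = 5.
Check atomic number: 97 = 38 + 59 + 0 = 97. ✓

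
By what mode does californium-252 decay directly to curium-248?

ΔA = 248 − 252 = -4; ΔZ = 96 − 98 = -2.
A drops by 4 and Z drops by 2 — the signature of alpha emission.

alpha decay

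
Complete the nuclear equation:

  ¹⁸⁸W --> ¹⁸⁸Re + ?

Conserve mass number: 188 = 188 + A, so A = 0.
Conserve atomic number: 74 = 75 + Z, so Z = -1.
A = 0 and Z = -1 is e⁻ — a beta-minus particle.

beta-minus particle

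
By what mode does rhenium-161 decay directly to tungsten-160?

ΔA = 160 − 161 = -1; ΔZ = 74 − 75 = -1.
A drops by 1 and Z drops by 1 — a proton was emitted.

proton emission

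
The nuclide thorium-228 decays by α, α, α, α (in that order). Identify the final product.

Start: (A, Z) = (228, 90).
After α: (224, 88).
After α: (220, 86).
After α: (216, 84).
After α: (212, 82).
Z = 82 is lead.

Pb-212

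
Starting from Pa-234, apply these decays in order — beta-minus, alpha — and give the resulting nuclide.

Start: (A, Z) = (234, 91).
After β⁻: (234, 92).
After α: (230, 90).
Z = 90 is thorium.

Th-230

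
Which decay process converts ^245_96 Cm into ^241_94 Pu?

ΔA = 241 − 245 = -4; ΔZ = 94 − 96 = -2.
A drops by 4 and Z drops by 2 — the signature of alpha emission.

alpha decay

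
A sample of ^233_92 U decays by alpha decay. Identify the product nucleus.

Alpha decay: mass number changes by -4, atomic number by -2.
A: 233 − 4 = 229; Z: 92 − 2 = 90.
Z = 90 is thorium, so the daughter is ^229_90 Th.

Th-229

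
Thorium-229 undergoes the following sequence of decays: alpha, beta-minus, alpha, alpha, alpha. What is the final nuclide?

Bi-213

Start: (A, Z) = (229, 90).
After α: (225, 88).
After β⁻: (225, 89).
After α: (221, 87).
After α: (217, 85).
After α: (213, 83).
Z = 83 is bismuth.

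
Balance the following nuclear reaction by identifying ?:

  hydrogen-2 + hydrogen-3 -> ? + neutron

Conserve mass number: 2 + 3 = A + 1, so A = 4.
Conserve atomic number: 1 + 1 = Z + 0, so Z = 2.
A = 4 and Z = 2 is helium-4 — an alpha particle.

He-4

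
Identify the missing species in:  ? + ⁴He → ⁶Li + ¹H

He-3

Conserve mass number: A + 4 = 6 + 1, so A = 3.
Conserve atomic number: Z + 2 = 3 + 1, so Z = 2.
Z = 2 is helium, so the species is ³He.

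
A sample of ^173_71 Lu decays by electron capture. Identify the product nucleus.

Yb-173

Electron capture: mass number changes by +0, atomic number by -1.
A: 173 = 173; Z: 71 − 1 = 70.
Z = 70 is ytterbium, so the daughter is ^173_70 Yb.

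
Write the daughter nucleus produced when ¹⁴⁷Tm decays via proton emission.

Proton emission: mass number changes by -1, atomic number by -1.
A: 147 − 1 = 146; Z: 69 − 1 = 68.
Z = 68 is erbium, so the daughter is ¹⁴⁶Er.

Er-146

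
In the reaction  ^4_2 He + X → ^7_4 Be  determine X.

He-3

Conserve mass number: 4 + A = 7, so A = 3.
Conserve atomic number: 2 + Z = 4, so Z = 2.
Z = 2 is helium, so the species is ^3_2 He.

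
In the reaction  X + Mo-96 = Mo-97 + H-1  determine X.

deuteron

Conserve mass number: A + 96 = 97 + 1, so A = 2.
Conserve atomic number: Z + 42 = 42 + 1, so Z = 1.
A = 2 and Z = 1 is H-2 — a deuteron.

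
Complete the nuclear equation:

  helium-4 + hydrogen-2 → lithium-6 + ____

Conserve mass number: 4 + 2 = 6 + A, so A = 0.
Conserve atomic number: 2 + 1 = 3 + Z, so Z = 0.
A = 0 and Z = 0 is γ — a gamma ray.

gamma ray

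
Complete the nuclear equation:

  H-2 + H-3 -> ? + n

He-4

Conserve mass number: 2 + 3 = A + 1, so A = 4.
Conserve atomic number: 1 + 1 = Z + 0, so Z = 2.
A = 4 and Z = 2 is He-4 — an alpha particle.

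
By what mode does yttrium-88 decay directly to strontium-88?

ΔA = 88 − 88 = 0; ΔZ = 38 − 39 = -1.
A is unchanged and Z drops by 1 — a proton has become a neutron (β⁺ emission or electron capture).

beta-plus decay or electron capture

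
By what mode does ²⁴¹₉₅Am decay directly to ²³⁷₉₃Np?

alpha decay

ΔA = 237 − 241 = -4; ΔZ = 93 − 95 = -2.
A drops by 4 and Z drops by 2 — the signature of alpha emission.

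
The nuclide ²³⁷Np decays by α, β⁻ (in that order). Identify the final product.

U-233

Start: (A, Z) = (237, 93).
After α: (233, 91).
After β⁻: (233, 92).
Z = 92 is uranium.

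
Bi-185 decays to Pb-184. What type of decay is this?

ΔA = 184 − 185 = -1; ΔZ = 82 − 83 = -1.
A drops by 1 and Z drops by 1 — a proton was emitted.

proton emission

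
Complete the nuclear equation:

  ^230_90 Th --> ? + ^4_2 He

Conserve mass number: 230 = A + 4, so A = 226.
Conserve atomic number: 90 = Z + 2, so Z = 88.
Z = 88 is radium, so the species is ^226_88 Ra.

Ra-226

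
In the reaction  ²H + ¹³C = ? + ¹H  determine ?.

Conserve mass number: 2 + 13 = A + 1, so A = 14.
Conserve atomic number: 1 + 6 = Z + 1, so Z = 6.
Z = 6 is carbon, so the species is ¹⁴C.

C-14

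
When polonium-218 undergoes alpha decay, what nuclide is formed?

Pb-214

Alpha decay: mass number changes by -4, atomic number by -2.
A: 218 − 4 = 214; Z: 84 − 2 = 82.
Z = 82 is lead, so the daughter is lead-214.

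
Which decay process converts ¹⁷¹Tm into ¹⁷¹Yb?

beta-minus decay

ΔA = 171 − 171 = 0; ΔZ = 70 − 69 = +1.
A is unchanged and Z rises by 1 — a neutron has become a proton (β⁻ decay).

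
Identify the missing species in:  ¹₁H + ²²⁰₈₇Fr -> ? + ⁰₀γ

Conserve mass number: 1 + 220 = A + 0, so A = 221.
Conserve atomic number: 1 + 87 = Z + 0, so Z = 88.
Z = 88 is radium, so the species is ²²¹₈₈Ra.

Ra-221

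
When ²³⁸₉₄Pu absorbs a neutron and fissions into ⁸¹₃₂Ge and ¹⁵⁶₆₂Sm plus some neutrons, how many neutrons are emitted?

Conserve mass number: 239 = 81 + 156 + k, so k = 239 − 237 = 2.
Check atomic number: 94 = 32 + 62 + 0 = 94. ✓

2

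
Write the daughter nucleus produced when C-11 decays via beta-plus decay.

Beta-plus decay: mass number changes by +0, atomic number by -1.
A: 11 = 11; Z: 6 − 1 = 5.
Z = 5 is boron, so the daughter is B-11.

B-11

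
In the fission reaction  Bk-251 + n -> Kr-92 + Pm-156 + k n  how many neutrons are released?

Conserve mass number: 252 = 92 + 156 + k, so k = 252 − 248 = 4.
Check atomic number: 97 = 36 + 61 + 0 = 97. ✓

4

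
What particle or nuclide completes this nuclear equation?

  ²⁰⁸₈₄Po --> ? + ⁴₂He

Pb-204

Conserve mass number: 208 = A + 4, so A = 204.
Conserve atomic number: 84 = Z + 2, so Z = 82.
Z = 82 is lead, so the species is ²⁰⁴₈₂Pb.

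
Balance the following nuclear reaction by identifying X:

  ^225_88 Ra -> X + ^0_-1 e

Conserve mass number: 225 = A + 0, so A = 225.
Conserve atomic number: 88 = Z − 1, so Z = 89.
Z = 89 is actinium, so the species is ^225_89 Ac.

Ac-225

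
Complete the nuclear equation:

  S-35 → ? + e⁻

Conserve mass number: 35 = A + 0, so A = 35.
Conserve atomic number: 16 = Z − 1, so Z = 17.
Z = 17 is chlorine, so the species is Cl-35.

Cl-35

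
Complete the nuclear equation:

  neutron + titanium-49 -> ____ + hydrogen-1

Conserve mass number: 1 + 49 = A + 1, so A = 49.
Conserve atomic number: 0 + 22 = Z + 1, so Z = 21.
Z = 21 is scandium, so the species is scandium-49.

Sc-49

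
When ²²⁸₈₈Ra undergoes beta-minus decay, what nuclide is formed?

Ac-228

Beta-minus decay: mass number changes by +0, atomic number by +1.
A: 228 = 228; Z: 88 + 1 = 89.
Z = 89 is actinium, so the daughter is ²²⁸₈₉Ac.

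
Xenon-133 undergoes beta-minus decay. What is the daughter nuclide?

Cs-133

Beta-minus decay: mass number changes by +0, atomic number by +1.
A: 133 = 133; Z: 54 + 1 = 55.
Z = 55 is caesium, so the daughter is caesium-133.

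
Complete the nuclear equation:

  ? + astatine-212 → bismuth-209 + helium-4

neutron

Conserve mass number: A + 212 = 209 + 4, so A = 1.
Conserve atomic number: Z + 85 = 83 + 2, so Z = 0.
A = 1 and Z = 0 is neutron — a neutron.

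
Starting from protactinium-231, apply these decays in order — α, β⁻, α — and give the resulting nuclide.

Ra-223

Start: (A, Z) = (231, 91).
After α: (227, 89).
After β⁻: (227, 90).
After α: (223, 88).
Z = 88 is radium.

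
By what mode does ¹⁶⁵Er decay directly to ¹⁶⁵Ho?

beta-plus decay or electron capture

ΔA = 165 − 165 = 0; ΔZ = 67 − 68 = -1.
A is unchanged and Z drops by 1 — a proton has become a neutron (β⁺ emission or electron capture).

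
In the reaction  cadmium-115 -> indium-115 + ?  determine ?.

Conserve mass number: 115 = 115 + A, so A = 0.
Conserve atomic number: 48 = 49 + Z, so Z = -1.
A = 0 and Z = -1 is e⁻ — a beta-minus particle.

beta-minus particle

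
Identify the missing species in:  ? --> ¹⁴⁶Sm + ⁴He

Gd-150

Conserve mass number: A = 146 + 4, so A = 150.
Conserve atomic number: Z = 62 + 2, so Z = 64.
Z = 64 is gadolinium, so the species is ¹⁵⁰Gd.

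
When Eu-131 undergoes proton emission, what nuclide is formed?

Sm-130

Proton emission: mass number changes by -1, atomic number by -1.
A: 131 − 1 = 130; Z: 63 − 1 = 62.
Z = 62 is samarium, so the daughter is Sm-130.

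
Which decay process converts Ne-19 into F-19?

ΔA = 19 − 19 = 0; ΔZ = 9 − 10 = -1.
A is unchanged and Z drops by 1 — a proton has become a neutron (β⁺ emission or electron capture).

beta-plus decay or electron capture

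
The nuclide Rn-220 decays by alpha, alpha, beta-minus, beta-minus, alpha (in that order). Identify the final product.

Start: (A, Z) = (220, 86).
After α: (216, 84).
After α: (212, 82).
After β⁻: (212, 83).
After β⁻: (212, 84).
After α: (208, 82).
Z = 82 is lead.

Pb-208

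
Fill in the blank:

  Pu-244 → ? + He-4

U-240

Conserve mass number: 244 = A + 4, so A = 240.
Conserve atomic number: 94 = Z + 2, so Z = 92.
Z = 92 is uranium, so the species is U-240.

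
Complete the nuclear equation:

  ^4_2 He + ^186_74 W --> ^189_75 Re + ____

proton

Conserve mass number: 4 + 186 = 189 + A, so A = 1.
Conserve atomic number: 2 + 74 = 75 + Z, so Z = 1.
A = 1 and Z = 1 is ^1_1 H — a proton.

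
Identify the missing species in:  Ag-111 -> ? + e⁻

Conserve mass number: 111 = A + 0, so A = 111.
Conserve atomic number: 47 = Z − 1, so Z = 48.
Z = 48 is cadmium, so the species is Cd-111.

Cd-111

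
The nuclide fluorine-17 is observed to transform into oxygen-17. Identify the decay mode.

ΔA = 17 − 17 = 0; ΔZ = 8 − 9 = -1.
A is unchanged and Z drops by 1 — a proton has become a neutron (β⁺ emission or electron capture).

beta-plus decay or electron capture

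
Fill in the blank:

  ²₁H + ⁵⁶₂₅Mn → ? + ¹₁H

Mn-57

Conserve mass number: 2 + 56 = A + 1, so A = 57.
Conserve atomic number: 1 + 25 = Z + 1, so Z = 25.
Z = 25 is manganese, so the species is ⁵⁷₂₅Mn.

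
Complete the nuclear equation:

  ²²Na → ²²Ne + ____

Conserve mass number: 22 = 22 + A, so A = 0.
Conserve atomic number: 11 = 10 + Z, so Z = 1.
A = 0 and Z = 1 is e⁺ — a positron.

positron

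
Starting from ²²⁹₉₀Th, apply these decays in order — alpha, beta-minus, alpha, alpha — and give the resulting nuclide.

At-217

Start: (A, Z) = (229, 90).
After α: (225, 88).
After β⁻: (225, 89).
After α: (221, 87).
After α: (217, 85).
Z = 85 is astatine.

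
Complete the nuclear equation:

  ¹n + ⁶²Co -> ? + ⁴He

Conserve mass number: 1 + 62 = A + 4, so A = 59.
Conserve atomic number: 0 + 27 = Z + 2, so Z = 25.
Z = 25 is manganese, so the species is ⁵⁹Mn.

Mn-59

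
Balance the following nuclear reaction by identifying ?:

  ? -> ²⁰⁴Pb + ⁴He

Po-208

Conserve mass number: A = 204 + 4, so A = 208.
Conserve atomic number: Z = 82 + 2, so Z = 84.
Z = 84 is polonium, so the species is ²⁰⁸Po.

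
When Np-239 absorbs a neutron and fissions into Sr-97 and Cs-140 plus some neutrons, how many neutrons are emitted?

Conserve mass number: 240 = 97 + 140 + k, so k = 240 − 237 = 3.
Check atomic number: 93 = 38 + 55 + 0 = 93. ✓

3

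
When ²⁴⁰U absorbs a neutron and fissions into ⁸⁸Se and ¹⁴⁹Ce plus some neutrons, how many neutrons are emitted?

4

Conserve mass number: 241 = 88 + 149 + k, so k = 241 − 237 = 4.
Check atomic number: 92 = 34 + 58 + 0 = 92. ✓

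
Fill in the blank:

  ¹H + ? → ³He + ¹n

Conserve mass number: 1 + A = 3 + 1, so A = 3.
Conserve atomic number: 1 + Z = 2 + 0, so Z = 1.
A = 3 and Z = 1 is ³H — a triton.

triton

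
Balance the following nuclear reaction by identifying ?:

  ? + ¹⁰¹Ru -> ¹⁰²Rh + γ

Conserve mass number: A + 101 = 102 + 0, so A = 1.
Conserve atomic number: Z + 44 = 45 + 0, so Z = 1.
A = 1 and Z = 1 is ¹H — a proton.

proton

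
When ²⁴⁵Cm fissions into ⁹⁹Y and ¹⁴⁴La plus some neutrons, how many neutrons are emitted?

2

Conserve mass number: 245 = 99 + 144 + k, so k = 245 − 243 = 2.
Check atomic number: 96 = 39 + 57 + 0 = 96. ✓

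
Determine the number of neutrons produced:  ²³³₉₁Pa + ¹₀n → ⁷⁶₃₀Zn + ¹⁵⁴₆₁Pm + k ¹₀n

4

Conserve mass number: 234 = 76 + 154 + k, so k = 234 − 230 = 4.
Check atomic number: 91 = 30 + 61 + 0 = 91. ✓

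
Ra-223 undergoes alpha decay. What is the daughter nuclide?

Rn-219

Alpha decay: mass number changes by -4, atomic number by -2.
A: 223 − 4 = 219; Z: 88 − 2 = 86.
Z = 86 is radon, so the daughter is Rn-219.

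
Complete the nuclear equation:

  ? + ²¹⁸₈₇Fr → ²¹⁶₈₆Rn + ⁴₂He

Conserve mass number: A + 218 = 216 + 4, so A = 2.
Conserve atomic number: Z + 87 = 86 + 2, so Z = 1.
A = 2 and Z = 1 is ²₁H — a deuteron.

deuteron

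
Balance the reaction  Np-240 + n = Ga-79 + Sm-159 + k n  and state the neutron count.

3

Conserve mass number: 241 = 79 + 159 + k, so k = 241 − 238 = 3.
Check atomic number: 93 = 31 + 62 + 0 = 93. ✓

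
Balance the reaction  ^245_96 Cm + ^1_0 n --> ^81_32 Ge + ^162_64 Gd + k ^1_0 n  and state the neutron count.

Conserve mass number: 246 = 81 + 162 + k, so k = 246 − 243 = 3.
Check atomic number: 96 = 32 + 64 + 0 = 96. ✓

3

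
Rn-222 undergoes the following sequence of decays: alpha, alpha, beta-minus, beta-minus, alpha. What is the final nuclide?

Pb-210

Start: (A, Z) = (222, 86).
After α: (218, 84).
After α: (214, 82).
After β⁻: (214, 83).
After β⁻: (214, 84).
After α: (210, 82).
Z = 82 is lead.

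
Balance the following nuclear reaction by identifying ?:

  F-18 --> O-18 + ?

positron

Conserve mass number: 18 = 18 + A, so A = 0.
Conserve atomic number: 9 = 8 + Z, so Z = 1.
A = 0 and Z = 1 is e⁺ — a positron.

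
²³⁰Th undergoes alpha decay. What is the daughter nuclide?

Alpha decay: mass number changes by -4, atomic number by -2.
A: 230 − 4 = 226; Z: 90 − 2 = 88.
Z = 88 is radium, so the daughter is ²²⁶Ra.

Ra-226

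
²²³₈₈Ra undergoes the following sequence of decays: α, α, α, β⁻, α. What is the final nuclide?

Start: (A, Z) = (223, 88).
After α: (219, 86).
After α: (215, 84).
After α: (211, 82).
After β⁻: (211, 83).
After α: (207, 81).
Z = 81 is thallium.

Tl-207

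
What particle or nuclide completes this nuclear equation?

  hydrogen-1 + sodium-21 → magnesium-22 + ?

Conserve mass number: 1 + 21 = 22 + A, so A = 0.
Conserve atomic number: 1 + 11 = 12 + Z, so Z = 0.
A = 0 and Z = 0 is γ — a gamma ray.

gamma ray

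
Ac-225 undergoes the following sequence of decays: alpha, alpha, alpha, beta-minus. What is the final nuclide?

Po-213

Start: (A, Z) = (225, 89).
After α: (221, 87).
After α: (217, 85).
After α: (213, 83).
After β⁻: (213, 84).
Z = 84 is polonium.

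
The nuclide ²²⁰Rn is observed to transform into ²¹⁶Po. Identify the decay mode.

ΔA = 216 − 220 = -4; ΔZ = 84 − 86 = -2.
A drops by 4 and Z drops by 2 — the signature of alpha emission.

alpha decay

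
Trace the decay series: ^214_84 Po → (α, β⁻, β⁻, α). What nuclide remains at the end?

Start: (A, Z) = (214, 84).
After α: (210, 82).
After β⁻: (210, 83).
After β⁻: (210, 84).
After α: (206, 82).
Z = 82 is lead.

Pb-206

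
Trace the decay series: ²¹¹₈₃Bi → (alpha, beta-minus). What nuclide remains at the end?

Pb-207

Start: (A, Z) = (211, 83).
After α: (207, 81).
After β⁻: (207, 82).
Z = 82 is lead.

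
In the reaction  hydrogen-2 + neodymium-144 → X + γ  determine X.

Conserve mass number: 2 + 144 = A + 0, so A = 146.
Conserve atomic number: 1 + 60 = Z + 0, so Z = 61.
Z = 61 is promethium, so the species is promethium-146.

Pm-146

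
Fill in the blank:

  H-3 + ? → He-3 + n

Conserve mass number: 3 + A = 3 + 1, so A = 1.
Conserve atomic number: 1 + Z = 2 + 0, so Z = 1.
A = 1 and Z = 1 is H-1 — a proton.

proton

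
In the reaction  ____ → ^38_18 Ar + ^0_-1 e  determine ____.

Conserve mass number: A = 38 + 0, so A = 38.
Conserve atomic number: Z = 18 − 1, so Z = 17.
Z = 17 is chlorine, so the species is ^38_17 Cl.

Cl-38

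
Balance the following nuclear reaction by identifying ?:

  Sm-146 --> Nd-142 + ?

alpha particle

Conserve mass number: 146 = 142 + A, so A = 4.
Conserve atomic number: 62 = 60 + Z, so Z = 2.
A = 4 and Z = 2 is He-4 — an alpha particle.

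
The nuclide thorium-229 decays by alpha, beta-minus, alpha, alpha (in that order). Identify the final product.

Start: (A, Z) = (229, 90).
After α: (225, 88).
After β⁻: (225, 89).
After α: (221, 87).
After α: (217, 85).
Z = 85 is astatine.

At-217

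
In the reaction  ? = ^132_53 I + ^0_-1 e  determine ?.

Conserve mass number: A = 132 + 0, so A = 132.
Conserve atomic number: Z = 53 − 1, so Z = 52.
Z = 52 is tellurium, so the species is ^132_52 Te.

Te-132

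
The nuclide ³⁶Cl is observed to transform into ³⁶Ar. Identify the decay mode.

ΔA = 36 − 36 = 0; ΔZ = 18 − 17 = +1.
A is unchanged and Z rises by 1 — a neutron has become a proton (β⁻ decay).

beta-minus decay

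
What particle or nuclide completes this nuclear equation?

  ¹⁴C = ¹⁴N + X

Conserve mass number: 14 = 14 + A, so A = 0.
Conserve atomic number: 6 = 7 + Z, so Z = -1.
A = 0 and Z = -1 is e⁻ — a beta-minus particle.

beta-minus particle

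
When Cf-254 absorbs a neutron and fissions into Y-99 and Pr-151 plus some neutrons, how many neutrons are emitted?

Conserve mass number: 255 = 99 + 151 + k, so k = 255 − 250 = 5.
Check atomic number: 98 = 39 + 59 + 0 = 98. ✓

5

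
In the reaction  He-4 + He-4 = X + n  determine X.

Be-7

Conserve mass number: 4 + 4 = A + 1, so A = 7.
Conserve atomic number: 2 + 2 = Z + 0, so Z = 4.
Z = 4 is beryllium, so the species is Be-7.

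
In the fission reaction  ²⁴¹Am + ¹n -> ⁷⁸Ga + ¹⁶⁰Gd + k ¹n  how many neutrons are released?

Conserve mass number: 242 = 78 + 160 + k, so k = 242 − 238 = 4.
Check atomic number: 95 = 31 + 64 + 0 = 95. ✓

4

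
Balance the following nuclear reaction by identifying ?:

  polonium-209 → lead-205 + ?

alpha particle

Conserve mass number: 209 = 205 + A, so A = 4.
Conserve atomic number: 84 = 82 + Z, so Z = 2.
A = 4 and Z = 2 is helium-4 — an alpha particle.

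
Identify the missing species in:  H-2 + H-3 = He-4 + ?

Conserve mass number: 2 + 3 = 4 + A, so A = 1.
Conserve atomic number: 1 + 1 = 2 + Z, so Z = 0.
A = 1 and Z = 0 is n — a neutron.

neutron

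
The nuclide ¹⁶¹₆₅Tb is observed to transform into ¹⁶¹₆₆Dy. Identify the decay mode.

ΔA = 161 − 161 = 0; ΔZ = 66 − 65 = +1.
A is unchanged and Z rises by 1 — a neutron has become a proton (β⁻ decay).

beta-minus decay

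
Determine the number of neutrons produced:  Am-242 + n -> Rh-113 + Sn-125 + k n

5

Conserve mass number: 243 = 113 + 125 + k, so k = 243 − 238 = 5.
Check atomic number: 95 = 45 + 50 + 0 = 95. ✓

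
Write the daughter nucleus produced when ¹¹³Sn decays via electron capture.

Electron capture: mass number changes by +0, atomic number by -1.
A: 113 = 113; Z: 50 − 1 = 49.
Z = 49 is indium, so the daughter is ¹¹³In.

In-113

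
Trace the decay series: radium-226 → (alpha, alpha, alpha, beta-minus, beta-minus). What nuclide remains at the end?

Start: (A, Z) = (226, 88).
After α: (222, 86).
After α: (218, 84).
After α: (214, 82).
After β⁻: (214, 83).
After β⁻: (214, 84).
Z = 84 is polonium.

Po-214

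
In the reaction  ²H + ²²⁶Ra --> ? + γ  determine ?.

Ac-228

Conserve mass number: 2 + 226 = A + 0, so A = 228.
Conserve atomic number: 1 + 88 = Z + 0, so Z = 89.
Z = 89 is actinium, so the species is ²²⁸Ac.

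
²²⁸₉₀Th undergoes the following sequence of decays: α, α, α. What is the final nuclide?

Start: (A, Z) = (228, 90).
After α: (224, 88).
After α: (220, 86).
After α: (216, 84).
Z = 84 is polonium.

Po-216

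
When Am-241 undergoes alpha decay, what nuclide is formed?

Alpha decay: mass number changes by -4, atomic number by -2.
A: 241 − 4 = 237; Z: 95 − 2 = 93.
Z = 93 is neptunium, so the daughter is Np-237.

Np-237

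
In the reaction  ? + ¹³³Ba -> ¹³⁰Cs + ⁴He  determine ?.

Conserve mass number: A + 133 = 130 + 4, so A = 1.
Conserve atomic number: Z + 56 = 55 + 2, so Z = 1.
A = 1 and Z = 1 is ¹H — a proton.

proton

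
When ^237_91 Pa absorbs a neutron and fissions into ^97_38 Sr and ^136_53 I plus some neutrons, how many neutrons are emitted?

5

Conserve mass number: 238 = 97 + 136 + k, so k = 238 − 233 = 5.
Check atomic number: 91 = 38 + 53 + 0 = 91. ✓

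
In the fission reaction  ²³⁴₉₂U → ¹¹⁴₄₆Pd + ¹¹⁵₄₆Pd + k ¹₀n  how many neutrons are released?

Conserve mass number: 234 = 114 + 115 + k, so k = 234 − 229 = 5.
Check atomic number: 92 = 46 + 46 + 0 = 92. ✓

5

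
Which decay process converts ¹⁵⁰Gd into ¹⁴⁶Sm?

ΔA = 146 − 150 = -4; ΔZ = 62 − 64 = -2.
A drops by 4 and Z drops by 2 — the signature of alpha emission.

alpha decay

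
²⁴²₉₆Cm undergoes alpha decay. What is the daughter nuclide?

Pu-238

Alpha decay: mass number changes by -4, atomic number by -2.
A: 242 − 4 = 238; Z: 96 − 2 = 94.
Z = 94 is plutonium, so the daughter is ²³⁸₉₄Pu.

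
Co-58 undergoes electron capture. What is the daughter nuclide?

Electron capture: mass number changes by +0, atomic number by -1.
A: 58 = 58; Z: 27 − 1 = 26.
Z = 26 is iron, so the daughter is Fe-58.

Fe-58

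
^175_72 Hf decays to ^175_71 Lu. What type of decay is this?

beta-plus decay or electron capture

ΔA = 175 − 175 = 0; ΔZ = 71 − 72 = -1.
A is unchanged and Z drops by 1 — a proton has become a neutron (β⁺ emission or electron capture).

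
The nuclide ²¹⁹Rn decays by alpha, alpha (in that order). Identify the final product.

Pb-211

Start: (A, Z) = (219, 86).
After α: (215, 84).
After α: (211, 82).
Z = 82 is lead.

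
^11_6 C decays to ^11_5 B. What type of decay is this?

ΔA = 11 − 11 = 0; ΔZ = 5 − 6 = -1.
A is unchanged and Z drops by 1 — a proton has become a neutron (β⁺ emission or electron capture).

beta-plus decay or electron capture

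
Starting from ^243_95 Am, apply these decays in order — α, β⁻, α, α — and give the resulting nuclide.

Th-231

Start: (A, Z) = (243, 95).
After α: (239, 93).
After β⁻: (239, 94).
After α: (235, 92).
After α: (231, 90).
Z = 90 is thorium.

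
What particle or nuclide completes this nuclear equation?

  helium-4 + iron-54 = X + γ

Ni-58

Conserve mass number: 4 + 54 = A + 0, so A = 58.
Conserve atomic number: 2 + 26 = Z + 0, so Z = 28.
Z = 28 is nickel, so the species is nickel-58.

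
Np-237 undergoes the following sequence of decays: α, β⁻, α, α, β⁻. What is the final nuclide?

Ac-225

Start: (A, Z) = (237, 93).
After α: (233, 91).
After β⁻: (233, 92).
After α: (229, 90).
After α: (225, 88).
After β⁻: (225, 89).
Z = 89 is actinium.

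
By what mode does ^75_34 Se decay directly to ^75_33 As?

ΔA = 75 − 75 = 0; ΔZ = 33 − 34 = -1.
A is unchanged and Z drops by 1 — a proton has become a neutron (β⁺ emission or electron capture).

beta-plus decay or electron capture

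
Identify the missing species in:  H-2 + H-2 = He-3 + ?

Conserve mass number: 2 + 2 = 3 + A, so A = 1.
Conserve atomic number: 1 + 1 = 2 + Z, so Z = 0.
A = 1 and Z = 0 is n — a neutron.

neutron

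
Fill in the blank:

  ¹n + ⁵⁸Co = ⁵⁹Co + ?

gamma ray

Conserve mass number: 1 + 58 = 59 + A, so A = 0.
Conserve atomic number: 0 + 27 = 27 + Z, so Z = 0.
A = 0 and Z = 0 is γ — a gamma ray.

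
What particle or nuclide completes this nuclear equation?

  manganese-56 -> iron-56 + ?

beta-minus particle

Conserve mass number: 56 = 56 + A, so A = 0.
Conserve atomic number: 25 = 26 + Z, so Z = -1.
A = 0 and Z = -1 is e⁻ — a beta-minus particle.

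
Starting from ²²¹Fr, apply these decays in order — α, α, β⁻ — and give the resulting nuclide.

Start: (A, Z) = (221, 87).
After α: (217, 85).
After α: (213, 83).
After β⁻: (213, 84).
Z = 84 is polonium.

Po-213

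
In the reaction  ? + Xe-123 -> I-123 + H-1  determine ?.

neutron

Conserve mass number: A + 123 = 123 + 1, so A = 1.
Conserve atomic number: Z + 54 = 53 + 1, so Z = 0.
A = 1 and Z = 0 is n — a neutron.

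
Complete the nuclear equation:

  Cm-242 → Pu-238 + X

Conserve mass number: 242 = 238 + A, so A = 4.
Conserve atomic number: 96 = 94 + Z, so Z = 2.
A = 4 and Z = 2 is He-4 — an alpha particle.

alpha particle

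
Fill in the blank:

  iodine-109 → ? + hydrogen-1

Te-108

Conserve mass number: 109 = A + 1, so A = 108.
Conserve atomic number: 53 = Z + 1, so Z = 52.
Z = 52 is tellurium, so the species is tellurium-108.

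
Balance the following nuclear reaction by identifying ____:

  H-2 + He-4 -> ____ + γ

Li-6

Conserve mass number: 2 + 4 = A + 0, so A = 6.
Conserve atomic number: 1 + 2 = Z + 0, so Z = 3.
Z = 3 is lithium, so the species is Li-6.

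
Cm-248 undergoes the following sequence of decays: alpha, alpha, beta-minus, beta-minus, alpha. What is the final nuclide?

Start: (A, Z) = (248, 96).
After α: (244, 94).
After α: (240, 92).
After β⁻: (240, 93).
After β⁻: (240, 94).
After α: (236, 92).
Z = 92 is uranium.

U-236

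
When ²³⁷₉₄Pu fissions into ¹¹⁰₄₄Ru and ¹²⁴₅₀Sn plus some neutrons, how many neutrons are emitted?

3

Conserve mass number: 237 = 110 + 124 + k, so k = 237 − 234 = 3.
Check atomic number: 94 = 44 + 50 + 0 = 94. ✓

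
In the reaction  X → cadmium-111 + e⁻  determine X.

Ag-111

Conserve mass number: A = 111 + 0, so A = 111.
Conserve atomic number: Z = 48 − 1, so Z = 47.
Z = 47 is silver, so the species is silver-111.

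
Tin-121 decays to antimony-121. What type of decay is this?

beta-minus decay

ΔA = 121 − 121 = 0; ΔZ = 51 − 50 = +1.
A is unchanged and Z rises by 1 — a neutron has become a proton (β⁻ decay).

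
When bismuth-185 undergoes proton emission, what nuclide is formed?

Proton emission: mass number changes by -1, atomic number by -1.
A: 185 − 1 = 184; Z: 83 − 1 = 82.
Z = 82 is lead, so the daughter is lead-184.

Pb-184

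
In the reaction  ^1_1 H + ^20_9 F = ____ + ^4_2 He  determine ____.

Conserve mass number: 1 + 20 = A + 4, so A = 17.
Conserve atomic number: 1 + 9 = Z + 2, so Z = 8.
Z = 8 is oxygen, so the species is ^17_8 O.

O-17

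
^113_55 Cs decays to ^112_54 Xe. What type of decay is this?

proton emission

ΔA = 112 − 113 = -1; ΔZ = 54 − 55 = -1.
A drops by 1 and Z drops by 1 — a proton was emitted.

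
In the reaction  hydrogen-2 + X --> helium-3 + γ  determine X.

Conserve mass number: 2 + A = 3 + 0, so A = 1.
Conserve atomic number: 1 + Z = 2 + 0, so Z = 1.
A = 1 and Z = 1 is hydrogen-1 — a proton.

proton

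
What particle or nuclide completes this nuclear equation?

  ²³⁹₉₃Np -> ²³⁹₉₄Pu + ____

beta-minus particle

Conserve mass number: 239 = 239 + A, so A = 0.
Conserve atomic number: 93 = 94 + Z, so Z = -1.
A = 0 and Z = -1 is ⁰₋₁e — a beta-minus particle.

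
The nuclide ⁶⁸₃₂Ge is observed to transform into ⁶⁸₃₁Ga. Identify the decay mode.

beta-plus decay or electron capture

ΔA = 68 − 68 = 0; ΔZ = 31 − 32 = -1.
A is unchanged and Z drops by 1 — a proton has become a neutron (β⁺ emission or electron capture).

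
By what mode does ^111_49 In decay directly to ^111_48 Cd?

beta-plus decay or electron capture

ΔA = 111 − 111 = 0; ΔZ = 48 − 49 = -1.
A is unchanged and Z drops by 1 — a proton has become a neutron (β⁺ emission or electron capture).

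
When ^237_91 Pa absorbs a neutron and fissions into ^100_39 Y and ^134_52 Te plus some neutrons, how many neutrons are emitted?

4

Conserve mass number: 238 = 100 + 134 + k, so k = 238 − 234 = 4.
Check atomic number: 91 = 39 + 52 + 0 = 91. ✓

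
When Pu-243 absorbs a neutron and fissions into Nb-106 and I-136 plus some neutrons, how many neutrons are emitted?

Conserve mass number: 244 = 106 + 136 + k, so k = 244 − 242 = 2.
Check atomic number: 94 = 41 + 53 + 0 = 94. ✓

2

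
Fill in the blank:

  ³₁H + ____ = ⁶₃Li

He-3

Conserve mass number: 3 + A = 6, so A = 3.
Conserve atomic number: 1 + Z = 3, so Z = 2.
Z = 2 is helium, so the species is ³₂He.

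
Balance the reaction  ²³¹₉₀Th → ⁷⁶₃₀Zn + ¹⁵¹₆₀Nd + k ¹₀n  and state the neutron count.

4

Conserve mass number: 231 = 76 + 151 + k, so k = 231 − 227 = 4.
Check atomic number: 90 = 30 + 60 + 0 = 90. ✓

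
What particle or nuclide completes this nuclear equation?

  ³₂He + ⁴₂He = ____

Conserve mass number: 3 + 4 = A, so A = 7.
Conserve atomic number: 2 + 2 = Z, so Z = 4.
Z = 4 is beryllium, so the species is ⁷₄Be.

Be-7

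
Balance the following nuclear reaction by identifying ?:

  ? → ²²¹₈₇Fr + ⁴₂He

Ac-225

Conserve mass number: A = 221 + 4, so A = 225.
Conserve atomic number: Z = 87 + 2, so Z = 89.
Z = 89 is actinium, so the species is ²²⁵₈₉Ac.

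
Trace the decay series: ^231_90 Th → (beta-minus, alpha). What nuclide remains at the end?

Ac-227

Start: (A, Z) = (231, 90).
After β⁻: (231, 91).
After α: (227, 89).
Z = 89 is actinium.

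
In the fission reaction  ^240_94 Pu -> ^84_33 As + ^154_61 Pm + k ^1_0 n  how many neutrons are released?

Conserve mass number: 240 = 84 + 154 + k, so k = 240 − 238 = 2.
Check atomic number: 94 = 33 + 61 + 0 = 94. ✓

2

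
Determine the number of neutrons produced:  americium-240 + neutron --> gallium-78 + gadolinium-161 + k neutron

Conserve mass number: 241 = 78 + 161 + k, so k = 241 − 239 = 2.
Check atomic number: 95 = 31 + 64 + 0 = 95. ✓

2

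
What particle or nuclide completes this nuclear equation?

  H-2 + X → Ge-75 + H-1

Ge-74

Conserve mass number: 2 + A = 75 + 1, so A = 74.
Conserve atomic number: 1 + Z = 32 + 1, so Z = 32.
Z = 32 is germanium, so the species is Ge-74.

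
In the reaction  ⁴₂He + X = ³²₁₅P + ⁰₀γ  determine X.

Al-28

Conserve mass number: 4 + A = 32 + 0, so A = 28.
Conserve atomic number: 2 + Z = 15 + 0, so Z = 13.
Z = 13 is aluminium, so the species is ²⁸₁₃Al.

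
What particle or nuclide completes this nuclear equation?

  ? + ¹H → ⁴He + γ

Conserve mass number: A + 1 = 4 + 0, so A = 3.
Conserve atomic number: Z + 1 = 2 + 0, so Z = 1.
A = 3 and Z = 1 is ³H — a triton.

triton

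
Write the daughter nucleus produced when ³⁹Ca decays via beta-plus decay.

K-39

Beta-plus decay: mass number changes by +0, atomic number by -1.
A: 39 = 39; Z: 20 − 1 = 19.
Z = 19 is potassium, so the daughter is ³⁹K.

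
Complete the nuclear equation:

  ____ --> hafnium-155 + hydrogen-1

Ta-156

Conserve mass number: A = 155 + 1, so A = 156.
Conserve atomic number: Z = 72 + 1, so Z = 73.
Z = 73 is tantalum, so the species is tantalum-156.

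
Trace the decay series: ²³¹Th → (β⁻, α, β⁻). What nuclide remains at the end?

Th-227

Start: (A, Z) = (231, 90).
After β⁻: (231, 91).
After α: (227, 89).
After β⁻: (227, 90).
Z = 90 is thorium.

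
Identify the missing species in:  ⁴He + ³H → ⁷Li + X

Conserve mass number: 4 + 3 = 7 + A, so A = 0.
Conserve atomic number: 2 + 1 = 3 + Z, so Z = 0.
A = 0 and Z = 0 is γ — a gamma ray.

gamma ray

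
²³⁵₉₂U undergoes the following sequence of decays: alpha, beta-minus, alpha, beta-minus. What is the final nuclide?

Start: (A, Z) = (235, 92).
After α: (231, 90).
After β⁻: (231, 91).
After α: (227, 89).
After β⁻: (227, 90).
Z = 90 is thorium.

Th-227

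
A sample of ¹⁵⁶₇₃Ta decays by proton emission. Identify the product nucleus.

Proton emission: mass number changes by -1, atomic number by -1.
A: 156 − 1 = 155; Z: 73 − 1 = 72.
Z = 72 is hafnium, so the daughter is ¹⁵⁵₇₂Hf.

Hf-155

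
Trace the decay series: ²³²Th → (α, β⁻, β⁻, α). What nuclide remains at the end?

Start: (A, Z) = (232, 90).
After α: (228, 88).
After β⁻: (228, 89).
After β⁻: (228, 90).
After α: (224, 88).
Z = 88 is radium.

Ra-224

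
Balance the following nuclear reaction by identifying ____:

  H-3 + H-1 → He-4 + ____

gamma ray

Conserve mass number: 3 + 1 = 4 + A, so A = 0.
Conserve atomic number: 1 + 1 = 2 + Z, so Z = 0.
A = 0 and Z = 0 is γ — a gamma ray.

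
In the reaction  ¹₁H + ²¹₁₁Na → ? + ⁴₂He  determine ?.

Ne-18

Conserve mass number: 1 + 21 = A + 4, so A = 18.
Conserve atomic number: 1 + 11 = Z + 2, so Z = 10.
Z = 10 is neon, so the species is ¹⁸₁₀Ne.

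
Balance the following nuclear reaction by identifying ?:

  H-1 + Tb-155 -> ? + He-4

Conserve mass number: 1 + 155 = A + 4, so A = 152.
Conserve atomic number: 1 + 65 = Z + 2, so Z = 64.
Z = 64 is gadolinium, so the species is Gd-152.

Gd-152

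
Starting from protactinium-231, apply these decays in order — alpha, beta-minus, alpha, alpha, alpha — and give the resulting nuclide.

Start: (A, Z) = (231, 91).
After α: (227, 89).
After β⁻: (227, 90).
After α: (223, 88).
After α: (219, 86).
After α: (215, 84).
Z = 84 is polonium.

Po-215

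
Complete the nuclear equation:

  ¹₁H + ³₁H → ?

He-4

Conserve mass number: 1 + 3 = A, so A = 4.
Conserve atomic number: 1 + 1 = Z, so Z = 2.
A = 4 and Z = 2 is ⁴₂He — an alpha particle.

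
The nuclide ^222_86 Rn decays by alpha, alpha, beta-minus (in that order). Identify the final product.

Start: (A, Z) = (222, 86).
After α: (218, 84).
After α: (214, 82).
After β⁻: (214, 83).
Z = 83 is bismuth.

Bi-214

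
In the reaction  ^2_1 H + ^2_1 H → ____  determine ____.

He-4

Conserve mass number: 2 + 2 = A, so A = 4.
Conserve atomic number: 1 + 1 = Z, so Z = 2.
A = 4 and Z = 2 is ^4_2 He — an alpha particle.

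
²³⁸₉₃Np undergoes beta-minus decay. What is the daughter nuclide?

Beta-minus decay: mass number changes by +0, atomic number by +1.
A: 238 = 238; Z: 93 + 1 = 94.
Z = 94 is plutonium, so the daughter is ²³⁸₉₄Pu.

Pu-238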